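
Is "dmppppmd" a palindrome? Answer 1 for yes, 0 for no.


Input: dmppppmd
Reversed: dmppppmd
  Compare pos 0 ('d') with pos 7 ('d'): match
  Compare pos 1 ('m') with pos 6 ('m'): match
  Compare pos 2 ('p') with pos 5 ('p'): match
  Compare pos 3 ('p') with pos 4 ('p'): match
Result: palindrome

1


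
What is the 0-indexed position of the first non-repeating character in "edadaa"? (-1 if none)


Input: edadaa
Character frequencies:
  'a': 3
  'd': 2
  'e': 1
Scanning left to right for freq == 1:
  Position 0 ('e'): unique! => answer = 0

0


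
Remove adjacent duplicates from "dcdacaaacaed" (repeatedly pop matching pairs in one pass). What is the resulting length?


Input: dcdacaaacaed
Stack-based adjacent duplicate removal:
  Read 'd': push. Stack: d
  Read 'c': push. Stack: dc
  Read 'd': push. Stack: dcd
  Read 'a': push. Stack: dcda
  Read 'c': push. Stack: dcdac
  Read 'a': push. Stack: dcdaca
  Read 'a': matches stack top 'a' => pop. Stack: dcdac
  Read 'a': push. Stack: dcdaca
  Read 'c': push. Stack: dcdacac
  Read 'a': push. Stack: dcdacaca
  Read 'e': push. Stack: dcdacacae
  Read 'd': push. Stack: dcdacacaed
Final stack: "dcdacacaed" (length 10)

10


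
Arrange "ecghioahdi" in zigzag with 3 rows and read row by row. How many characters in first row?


Zigzag "ecghioahdi" into 3 rows:
Placing characters:
  'e' => row 0
  'c' => row 1
  'g' => row 2
  'h' => row 1
  'i' => row 0
  'o' => row 1
  'a' => row 2
  'h' => row 1
  'd' => row 0
  'i' => row 1
Rows:
  Row 0: "eid"
  Row 1: "chohi"
  Row 2: "ga"
First row length: 3

3


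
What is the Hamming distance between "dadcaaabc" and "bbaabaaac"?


Comparing "dadcaaabc" and "bbaabaaac" position by position:
  Position 0: 'd' vs 'b' => differ
  Position 1: 'a' vs 'b' => differ
  Position 2: 'd' vs 'a' => differ
  Position 3: 'c' vs 'a' => differ
  Position 4: 'a' vs 'b' => differ
  Position 5: 'a' vs 'a' => same
  Position 6: 'a' vs 'a' => same
  Position 7: 'b' vs 'a' => differ
  Position 8: 'c' vs 'c' => same
Total differences (Hamming distance): 6

6


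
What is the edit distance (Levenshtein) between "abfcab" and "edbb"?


Computing edit distance: "abfcab" -> "edbb"
DP table:
           e    d    b    b
      0    1    2    3    4
  a   1    1    2    3    4
  b   2    2    2    2    3
  f   3    3    3    3    3
  c   4    4    4    4    4
  a   5    5    5    5    5
  b   6    6    6    5    5
Edit distance = dp[6][4] = 5

5


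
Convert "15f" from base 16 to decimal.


Input: "15f" in base 16
Positional expansion:
  Digit '1' (value 1) x 16^2 = 256
  Digit '5' (value 5) x 16^1 = 80
  Digit 'f' (value 15) x 16^0 = 15
Sum = 351

351


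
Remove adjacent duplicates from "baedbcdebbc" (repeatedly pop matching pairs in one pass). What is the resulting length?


Input: baedbcdebbc
Stack-based adjacent duplicate removal:
  Read 'b': push. Stack: b
  Read 'a': push. Stack: ba
  Read 'e': push. Stack: bae
  Read 'd': push. Stack: baed
  Read 'b': push. Stack: baedb
  Read 'c': push. Stack: baedbc
  Read 'd': push. Stack: baedbcd
  Read 'e': push. Stack: baedbcde
  Read 'b': push. Stack: baedbcdeb
  Read 'b': matches stack top 'b' => pop. Stack: baedbcde
  Read 'c': push. Stack: baedbcdec
Final stack: "baedbcdec" (length 9)

9


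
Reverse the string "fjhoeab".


Input: fjhoeab
Reading characters right to left:
  Position 6: 'b'
  Position 5: 'a'
  Position 4: 'e'
  Position 3: 'o'
  Position 2: 'h'
  Position 1: 'j'
  Position 0: 'f'
Reversed: baeohjf

baeohjf


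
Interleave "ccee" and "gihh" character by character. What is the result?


Interleaving "ccee" and "gihh":
  Position 0: 'c' from first, 'g' from second => "cg"
  Position 1: 'c' from first, 'i' from second => "ci"
  Position 2: 'e' from first, 'h' from second => "eh"
  Position 3: 'e' from first, 'h' from second => "eh"
Result: cgcieheh

cgcieheh


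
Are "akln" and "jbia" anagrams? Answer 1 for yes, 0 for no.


Strings: "akln", "jbia"
Sorted first:  akln
Sorted second: abij
Differ at position 1: 'k' vs 'b' => not anagrams

0


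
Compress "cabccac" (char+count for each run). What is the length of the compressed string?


Input: cabccac
Runs:
  'c' x 1 => "c1"
  'a' x 1 => "a1"
  'b' x 1 => "b1"
  'c' x 2 => "c2"
  'a' x 1 => "a1"
  'c' x 1 => "c1"
Compressed: "c1a1b1c2a1c1"
Compressed length: 12

12


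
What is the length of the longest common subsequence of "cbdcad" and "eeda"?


LCS of "cbdcad" and "eeda"
DP table:
           e    e    d    a
      0    0    0    0    0
  c   0    0    0    0    0
  b   0    0    0    0    0
  d   0    0    0    1    1
  c   0    0    0    1    1
  a   0    0    0    1    2
  d   0    0    0    1    2
LCS length = dp[6][4] = 2

2


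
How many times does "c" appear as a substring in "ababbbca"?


Searching for "c" in "ababbbca"
Scanning each position:
  Position 0: "a" => no
  Position 1: "b" => no
  Position 2: "a" => no
  Position 3: "b" => no
  Position 4: "b" => no
  Position 5: "b" => no
  Position 6: "c" => MATCH
  Position 7: "a" => no
Total occurrences: 1

1


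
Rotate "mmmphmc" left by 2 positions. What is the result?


Input: "mmmphmc", rotate left by 2
First 2 characters: "mm"
Remaining characters: "mphmc"
Concatenate remaining + first: "mphmc" + "mm" = "mphmcmm"

mphmcmm


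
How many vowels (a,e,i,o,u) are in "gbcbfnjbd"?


Input: gbcbfnjbd
Checking each character:
  'g' at position 0: consonant
  'b' at position 1: consonant
  'c' at position 2: consonant
  'b' at position 3: consonant
  'f' at position 4: consonant
  'n' at position 5: consonant
  'j' at position 6: consonant
  'b' at position 7: consonant
  'd' at position 8: consonant
Total vowels: 0

0


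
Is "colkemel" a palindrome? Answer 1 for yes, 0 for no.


Input: colkemel
Reversed: lemekloc
  Compare pos 0 ('c') with pos 7 ('l'): MISMATCH
  Compare pos 1 ('o') with pos 6 ('e'): MISMATCH
  Compare pos 2 ('l') with pos 5 ('m'): MISMATCH
  Compare pos 3 ('k') with pos 4 ('e'): MISMATCH
Result: not a palindrome

0


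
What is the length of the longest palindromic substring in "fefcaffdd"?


Input: "fefcaffdd"
Checking substrings for palindromes:
  [0:3] "fef" (len 3) => palindrome
  [5:7] "ff" (len 2) => palindrome
  [7:9] "dd" (len 2) => palindrome
Longest palindromic substring: "fef" with length 3

3


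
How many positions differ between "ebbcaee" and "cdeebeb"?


Comparing "ebbcaee" and "cdeebeb" position by position:
  Position 0: 'e' vs 'c' => DIFFER
  Position 1: 'b' vs 'd' => DIFFER
  Position 2: 'b' vs 'e' => DIFFER
  Position 3: 'c' vs 'e' => DIFFER
  Position 4: 'a' vs 'b' => DIFFER
  Position 5: 'e' vs 'e' => same
  Position 6: 'e' vs 'b' => DIFFER
Positions that differ: 6

6


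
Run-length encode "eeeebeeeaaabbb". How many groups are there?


Input: eeeebeeeaaabbb
Scanning for consecutive runs:
  Group 1: 'e' x 4 (positions 0-3)
  Group 2: 'b' x 1 (positions 4-4)
  Group 3: 'e' x 3 (positions 5-7)
  Group 4: 'a' x 3 (positions 8-10)
  Group 5: 'b' x 3 (positions 11-13)
Total groups: 5

5


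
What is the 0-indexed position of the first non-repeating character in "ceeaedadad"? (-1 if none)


Input: ceeaedadad
Character frequencies:
  'a': 3
  'c': 1
  'd': 3
  'e': 3
Scanning left to right for freq == 1:
  Position 0 ('c'): unique! => answer = 0

0


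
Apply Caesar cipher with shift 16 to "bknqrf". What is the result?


Caesar cipher: shift "bknqrf" by 16
  'b' (pos 1) + 16 = pos 17 = 'r'
  'k' (pos 10) + 16 = pos 0 = 'a'
  'n' (pos 13) + 16 = pos 3 = 'd'
  'q' (pos 16) + 16 = pos 6 = 'g'
  'r' (pos 17) + 16 = pos 7 = 'h'
  'f' (pos 5) + 16 = pos 21 = 'v'
Result: radghv

radghv


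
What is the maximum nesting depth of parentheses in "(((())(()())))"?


Input: "(((())(()())))"
Tracking depth:
  Position 0 '(': depth becomes 1
  Position 1 '(': depth becomes 2
  Position 2 '(': depth becomes 3
  Position 3 '(': depth becomes 4
  Position 4 ')': depth becomes 3
  Position 5 ')': depth becomes 2
  Position 6 '(': depth becomes 3
  Position 7 '(': depth becomes 4
  Position 8 ')': depth becomes 3
  Position 9 '(': depth becomes 4
  Position 10 ')': depth becomes 3
  Position 11 ')': depth becomes 2
  Position 12 ')': depth becomes 1
  Position 13 ')': depth becomes 0
Maximum depth reached: 4

4


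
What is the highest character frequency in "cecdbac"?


Input: cecdbac
Character counts:
  'a': 1
  'b': 1
  'c': 3
  'd': 1
  'e': 1
Maximum frequency: 3

3


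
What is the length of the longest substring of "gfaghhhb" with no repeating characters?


Input: "gfaghhhb"
Sliding window (track last position of each char):
  Position 0 ('g'): window [0,0] length 1 -- new best
  Position 1 ('f'): window [0,1] length 2 -- new best
  Position 2 ('a'): window [0,2] length 3 -- new best
  Position 3 ('g'): repeat (last at 0), move window start to 1
  Position 3 ('g'): window [1,3] length 3
  Position 4 ('h'): window [1,4] length 4 -- new best
  Position 5 ('h'): repeat (last at 4), move window start to 5
  Position 5 ('h'): window [5,5] length 1
  Position 6 ('h'): repeat (last at 5), move window start to 6
  Position 6 ('h'): window [6,6] length 1
  Position 7 ('b'): window [6,7] length 2
Longest substring with no repeats: "fagh" with length 4

4


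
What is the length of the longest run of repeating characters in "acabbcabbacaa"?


Input: "acabbcabbacaa"
Scanning for longest run:
  Position 1 ('c'): new char, reset run to 1
  Position 2 ('a'): new char, reset run to 1
  Position 3 ('b'): new char, reset run to 1
  Position 4 ('b'): continues run of 'b', length=2
  Position 5 ('c'): new char, reset run to 1
  Position 6 ('a'): new char, reset run to 1
  Position 7 ('b'): new char, reset run to 1
  Position 8 ('b'): continues run of 'b', length=2
  Position 9 ('a'): new char, reset run to 1
  Position 10 ('c'): new char, reset run to 1
  Position 11 ('a'): new char, reset run to 1
  Position 12 ('a'): continues run of 'a', length=2
Longest run: 'b' with length 2

2


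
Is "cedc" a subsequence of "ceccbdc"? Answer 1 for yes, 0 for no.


Check if "cedc" is a subsequence of "ceccbdc"
Greedy scan:
  Position 0 ('c'): matches sub[0] = 'c'
  Position 1 ('e'): matches sub[1] = 'e'
  Position 2 ('c'): no match needed
  Position 3 ('c'): no match needed
  Position 4 ('b'): no match needed
  Position 5 ('d'): matches sub[2] = 'd'
  Position 6 ('c'): matches sub[3] = 'c'
All 4 characters matched => is a subsequence

1


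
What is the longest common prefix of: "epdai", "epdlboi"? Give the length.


Words: epdai, epdlboi
  Position 0: all 'e' => match
  Position 1: all 'p' => match
  Position 2: all 'd' => match
  Position 3: ('a', 'l') => mismatch, stop
LCP = "epd" (length 3)

3


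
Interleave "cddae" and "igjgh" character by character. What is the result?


Interleaving "cddae" and "igjgh":
  Position 0: 'c' from first, 'i' from second => "ci"
  Position 1: 'd' from first, 'g' from second => "dg"
  Position 2: 'd' from first, 'j' from second => "dj"
  Position 3: 'a' from first, 'g' from second => "ag"
  Position 4: 'e' from first, 'h' from second => "eh"
Result: cidgdjageh

cidgdjageh


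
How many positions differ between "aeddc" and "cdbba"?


Comparing "aeddc" and "cdbba" position by position:
  Position 0: 'a' vs 'c' => DIFFER
  Position 1: 'e' vs 'd' => DIFFER
  Position 2: 'd' vs 'b' => DIFFER
  Position 3: 'd' vs 'b' => DIFFER
  Position 4: 'c' vs 'a' => DIFFER
Positions that differ: 5

5


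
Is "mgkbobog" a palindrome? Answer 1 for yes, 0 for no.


Input: mgkbobog
Reversed: gobobkgm
  Compare pos 0 ('m') with pos 7 ('g'): MISMATCH
  Compare pos 1 ('g') with pos 6 ('o'): MISMATCH
  Compare pos 2 ('k') with pos 5 ('b'): MISMATCH
  Compare pos 3 ('b') with pos 4 ('o'): MISMATCH
Result: not a palindrome

0


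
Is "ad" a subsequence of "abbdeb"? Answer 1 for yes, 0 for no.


Check if "ad" is a subsequence of "abbdeb"
Greedy scan:
  Position 0 ('a'): matches sub[0] = 'a'
  Position 1 ('b'): no match needed
  Position 2 ('b'): no match needed
  Position 3 ('d'): matches sub[1] = 'd'
  Position 4 ('e'): no match needed
  Position 5 ('b'): no match needed
All 2 characters matched => is a subsequence

1


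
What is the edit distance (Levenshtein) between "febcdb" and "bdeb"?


Computing edit distance: "febcdb" -> "bdeb"
DP table:
           b    d    e    b
      0    1    2    3    4
  f   1    1    2    3    4
  e   2    2    2    2    3
  b   3    2    3    3    2
  c   4    3    3    4    3
  d   5    4    3    4    4
  b   6    5    4    4    4
Edit distance = dp[6][4] = 4

4


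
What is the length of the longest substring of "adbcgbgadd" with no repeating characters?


Input: "adbcgbgadd"
Sliding window (track last position of each char):
  Position 0 ('a'): window [0,0] length 1 -- new best
  Position 1 ('d'): window [0,1] length 2 -- new best
  Position 2 ('b'): window [0,2] length 3 -- new best
  Position 3 ('c'): window [0,3] length 4 -- new best
  Position 4 ('g'): window [0,4] length 5 -- new best
  Position 5 ('b'): repeat (last at 2), move window start to 3
  Position 5 ('b'): window [3,5] length 3
  Position 6 ('g'): repeat (last at 4), move window start to 5
  Position 6 ('g'): window [5,6] length 2
  Position 7 ('a'): window [5,7] length 3
  Position 8 ('d'): window [5,8] length 4
  Position 9 ('d'): repeat (last at 8), move window start to 9
  Position 9 ('d'): window [9,9] length 1
Longest substring with no repeats: "adbcg" with length 5

5


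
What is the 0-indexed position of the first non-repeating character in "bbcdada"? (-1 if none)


Input: bbcdada
Character frequencies:
  'a': 2
  'b': 2
  'c': 1
  'd': 2
Scanning left to right for freq == 1:
  Position 0 ('b'): freq=2, skip
  Position 1 ('b'): freq=2, skip
  Position 2 ('c'): unique! => answer = 2

2


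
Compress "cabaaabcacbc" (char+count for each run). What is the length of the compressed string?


Input: cabaaabcacbc
Runs:
  'c' x 1 => "c1"
  'a' x 1 => "a1"
  'b' x 1 => "b1"
  'a' x 3 => "a3"
  'b' x 1 => "b1"
  'c' x 1 => "c1"
  'a' x 1 => "a1"
  'c' x 1 => "c1"
  'b' x 1 => "b1"
  'c' x 1 => "c1"
Compressed: "c1a1b1a3b1c1a1c1b1c1"
Compressed length: 20

20


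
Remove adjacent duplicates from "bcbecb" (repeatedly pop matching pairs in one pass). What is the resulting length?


Input: bcbecb
Stack-based adjacent duplicate removal:
  Read 'b': push. Stack: b
  Read 'c': push. Stack: bc
  Read 'b': push. Stack: bcb
  Read 'e': push. Stack: bcbe
  Read 'c': push. Stack: bcbec
  Read 'b': push. Stack: bcbecb
Final stack: "bcbecb" (length 6)

6


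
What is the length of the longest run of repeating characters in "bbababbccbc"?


Input: "bbababbccbc"
Scanning for longest run:
  Position 1 ('b'): continues run of 'b', length=2
  Position 2 ('a'): new char, reset run to 1
  Position 3 ('b'): new char, reset run to 1
  Position 4 ('a'): new char, reset run to 1
  Position 5 ('b'): new char, reset run to 1
  Position 6 ('b'): continues run of 'b', length=2
  Position 7 ('c'): new char, reset run to 1
  Position 8 ('c'): continues run of 'c', length=2
  Position 9 ('b'): new char, reset run to 1
  Position 10 ('c'): new char, reset run to 1
Longest run: 'b' with length 2

2


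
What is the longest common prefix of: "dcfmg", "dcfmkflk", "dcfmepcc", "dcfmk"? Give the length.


Words: dcfmg, dcfmkflk, dcfmepcc, dcfmk
  Position 0: all 'd' => match
  Position 1: all 'c' => match
  Position 2: all 'f' => match
  Position 3: all 'm' => match
  Position 4: ('g', 'k', 'e', 'k') => mismatch, stop
LCP = "dcfm" (length 4)

4


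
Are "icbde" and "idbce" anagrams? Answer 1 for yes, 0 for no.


Strings: "icbde", "idbce"
Sorted first:  bcdei
Sorted second: bcdei
Sorted forms match => anagrams

1


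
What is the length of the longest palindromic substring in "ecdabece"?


Input: "ecdabece"
Checking substrings for palindromes:
  [5:8] "ece" (len 3) => palindrome
Longest palindromic substring: "ece" with length 3

3


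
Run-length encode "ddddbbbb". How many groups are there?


Input: ddddbbbb
Scanning for consecutive runs:
  Group 1: 'd' x 4 (positions 0-3)
  Group 2: 'b' x 4 (positions 4-7)
Total groups: 2

2


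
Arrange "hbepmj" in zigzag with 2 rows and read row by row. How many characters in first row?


Zigzag "hbepmj" into 2 rows:
Placing characters:
  'h' => row 0
  'b' => row 1
  'e' => row 0
  'p' => row 1
  'm' => row 0
  'j' => row 1
Rows:
  Row 0: "hem"
  Row 1: "bpj"
First row length: 3

3


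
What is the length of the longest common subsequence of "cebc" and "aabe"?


LCS of "cebc" and "aabe"
DP table:
           a    a    b    e
      0    0    0    0    0
  c   0    0    0    0    0
  e   0    0    0    0    1
  b   0    0    0    1    1
  c   0    0    0    1    1
LCS length = dp[4][4] = 1

1


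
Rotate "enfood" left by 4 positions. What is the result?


Input: "enfood", rotate left by 4
First 4 characters: "enfo"
Remaining characters: "od"
Concatenate remaining + first: "od" + "enfo" = "odenfo"

odenfo


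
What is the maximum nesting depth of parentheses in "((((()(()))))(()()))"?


Input: "((((()(()))))(()()))"
Tracking depth:
  Position 0 '(': depth becomes 1
  Position 1 '(': depth becomes 2
  Position 2 '(': depth becomes 3
  Position 3 '(': depth becomes 4
  Position 4 '(': depth becomes 5
  Position 5 ')': depth becomes 4
  Position 6 '(': depth becomes 5
  Position 7 '(': depth becomes 6
  Position 8 ')': depth becomes 5
  Position 9 ')': depth becomes 4
  Position 10 ')': depth becomes 3
  Position 11 ')': depth becomes 2
  Position 12 ')': depth becomes 1
  Position 13 '(': depth becomes 2
  Position 14 '(': depth becomes 3
  Position 15 ')': depth becomes 2
  Position 16 '(': depth becomes 3
  Position 17 ')': depth becomes 2
  Position 18 ')': depth becomes 1
  Position 19 ')': depth becomes 0
Maximum depth reached: 6

6


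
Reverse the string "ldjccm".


Input: ldjccm
Reading characters right to left:
  Position 5: 'm'
  Position 4: 'c'
  Position 3: 'c'
  Position 2: 'j'
  Position 1: 'd'
  Position 0: 'l'
Reversed: mccjdl

mccjdl


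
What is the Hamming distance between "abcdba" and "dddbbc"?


Comparing "abcdba" and "dddbbc" position by position:
  Position 0: 'a' vs 'd' => differ
  Position 1: 'b' vs 'd' => differ
  Position 2: 'c' vs 'd' => differ
  Position 3: 'd' vs 'b' => differ
  Position 4: 'b' vs 'b' => same
  Position 5: 'a' vs 'c' => differ
Total differences (Hamming distance): 5

5


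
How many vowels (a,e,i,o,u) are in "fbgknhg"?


Input: fbgknhg
Checking each character:
  'f' at position 0: consonant
  'b' at position 1: consonant
  'g' at position 2: consonant
  'k' at position 3: consonant
  'n' at position 4: consonant
  'h' at position 5: consonant
  'g' at position 6: consonant
Total vowels: 0

0


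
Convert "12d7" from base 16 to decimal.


Input: "12d7" in base 16
Positional expansion:
  Digit '1' (value 1) x 16^3 = 4096
  Digit '2' (value 2) x 16^2 = 512
  Digit 'd' (value 13) x 16^1 = 208
  Digit '7' (value 7) x 16^0 = 7
Sum = 4823

4823


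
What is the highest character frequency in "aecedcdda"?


Input: aecedcdda
Character counts:
  'a': 2
  'c': 2
  'd': 3
  'e': 2
Maximum frequency: 3

3


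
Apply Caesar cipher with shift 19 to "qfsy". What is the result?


Caesar cipher: shift "qfsy" by 19
  'q' (pos 16) + 19 = pos 9 = 'j'
  'f' (pos 5) + 19 = pos 24 = 'y'
  's' (pos 18) + 19 = pos 11 = 'l'
  'y' (pos 24) + 19 = pos 17 = 'r'
Result: jylr

jylr


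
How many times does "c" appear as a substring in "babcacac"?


Searching for "c" in "babcacac"
Scanning each position:
  Position 0: "b" => no
  Position 1: "a" => no
  Position 2: "b" => no
  Position 3: "c" => MATCH
  Position 4: "a" => no
  Position 5: "c" => MATCH
  Position 6: "a" => no
  Position 7: "c" => MATCH
Total occurrences: 3

3


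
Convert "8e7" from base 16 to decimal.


Input: "8e7" in base 16
Positional expansion:
  Digit '8' (value 8) x 16^2 = 2048
  Digit 'e' (value 14) x 16^1 = 224
  Digit '7' (value 7) x 16^0 = 7
Sum = 2279

2279


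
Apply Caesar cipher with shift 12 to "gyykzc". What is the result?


Caesar cipher: shift "gyykzc" by 12
  'g' (pos 6) + 12 = pos 18 = 's'
  'y' (pos 24) + 12 = pos 10 = 'k'
  'y' (pos 24) + 12 = pos 10 = 'k'
  'k' (pos 10) + 12 = pos 22 = 'w'
  'z' (pos 25) + 12 = pos 11 = 'l'
  'c' (pos 2) + 12 = pos 14 = 'o'
Result: skkwlo

skkwlo


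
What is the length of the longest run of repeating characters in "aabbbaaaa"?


Input: "aabbbaaaa"
Scanning for longest run:
  Position 1 ('a'): continues run of 'a', length=2
  Position 2 ('b'): new char, reset run to 1
  Position 3 ('b'): continues run of 'b', length=2
  Position 4 ('b'): continues run of 'b', length=3
  Position 5 ('a'): new char, reset run to 1
  Position 6 ('a'): continues run of 'a', length=2
  Position 7 ('a'): continues run of 'a', length=3
  Position 8 ('a'): continues run of 'a', length=4
Longest run: 'a' with length 4

4


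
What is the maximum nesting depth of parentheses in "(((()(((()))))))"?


Input: "(((()(((()))))))"
Tracking depth:
  Position 0 '(': depth becomes 1
  Position 1 '(': depth becomes 2
  Position 2 '(': depth becomes 3
  Position 3 '(': depth becomes 4
  Position 4 ')': depth becomes 3
  Position 5 '(': depth becomes 4
  Position 6 '(': depth becomes 5
  Position 7 '(': depth becomes 6
  Position 8 '(': depth becomes 7
  Position 9 ')': depth becomes 6
  Position 10 ')': depth becomes 5
  Position 11 ')': depth becomes 4
  Position 12 ')': depth becomes 3
  Position 13 ')': depth becomes 2
  Position 14 ')': depth becomes 1
  Position 15 ')': depth becomes 0
Maximum depth reached: 7

7


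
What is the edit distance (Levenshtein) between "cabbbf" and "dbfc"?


Computing edit distance: "cabbbf" -> "dbfc"
DP table:
           d    b    f    c
      0    1    2    3    4
  c   1    1    2    3    3
  a   2    2    2    3    4
  b   3    3    2    3    4
  b   4    4    3    3    4
  b   5    5    4    4    4
  f   6    6    5    4    5
Edit distance = dp[6][4] = 5

5


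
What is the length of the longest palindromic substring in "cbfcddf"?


Input: "cbfcddf"
Checking substrings for palindromes:
  [4:6] "dd" (len 2) => palindrome
Longest palindromic substring: "dd" with length 2

2


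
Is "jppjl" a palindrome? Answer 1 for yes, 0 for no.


Input: jppjl
Reversed: ljppj
  Compare pos 0 ('j') with pos 4 ('l'): MISMATCH
  Compare pos 1 ('p') with pos 3 ('j'): MISMATCH
Result: not a palindrome

0


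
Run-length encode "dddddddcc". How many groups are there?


Input: dddddddcc
Scanning for consecutive runs:
  Group 1: 'd' x 7 (positions 0-6)
  Group 2: 'c' x 2 (positions 7-8)
Total groups: 2

2


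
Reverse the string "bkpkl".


Input: bkpkl
Reading characters right to left:
  Position 4: 'l'
  Position 3: 'k'
  Position 2: 'p'
  Position 1: 'k'
  Position 0: 'b'
Reversed: lkpkb

lkpkb


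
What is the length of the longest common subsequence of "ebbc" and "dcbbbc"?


LCS of "ebbc" and "dcbbbc"
DP table:
           d    c    b    b    b    c
      0    0    0    0    0    0    0
  e   0    0    0    0    0    0    0
  b   0    0    0    1    1    1    1
  b   0    0    0    1    2    2    2
  c   0    0    1    1    2    2    3
LCS length = dp[4][6] = 3

3


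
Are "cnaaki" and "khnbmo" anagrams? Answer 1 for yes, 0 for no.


Strings: "cnaaki", "khnbmo"
Sorted first:  aacikn
Sorted second: bhkmno
Differ at position 0: 'a' vs 'b' => not anagrams

0


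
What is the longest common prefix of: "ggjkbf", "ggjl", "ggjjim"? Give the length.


Words: ggjkbf, ggjl, ggjjim
  Position 0: all 'g' => match
  Position 1: all 'g' => match
  Position 2: all 'j' => match
  Position 3: ('k', 'l', 'j') => mismatch, stop
LCP = "ggj" (length 3)

3


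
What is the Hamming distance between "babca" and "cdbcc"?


Comparing "babca" and "cdbcc" position by position:
  Position 0: 'b' vs 'c' => differ
  Position 1: 'a' vs 'd' => differ
  Position 2: 'b' vs 'b' => same
  Position 3: 'c' vs 'c' => same
  Position 4: 'a' vs 'c' => differ
Total differences (Hamming distance): 3

3


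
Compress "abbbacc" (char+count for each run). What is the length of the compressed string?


Input: abbbacc
Runs:
  'a' x 1 => "a1"
  'b' x 3 => "b3"
  'a' x 1 => "a1"
  'c' x 2 => "c2"
Compressed: "a1b3a1c2"
Compressed length: 8

8


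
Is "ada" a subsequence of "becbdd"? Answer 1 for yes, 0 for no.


Check if "ada" is a subsequence of "becbdd"
Greedy scan:
  Position 0 ('b'): no match needed
  Position 1 ('e'): no match needed
  Position 2 ('c'): no match needed
  Position 3 ('b'): no match needed
  Position 4 ('d'): no match needed
  Position 5 ('d'): no match needed
Only matched 0/3 characters => not a subsequence

0


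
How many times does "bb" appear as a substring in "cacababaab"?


Searching for "bb" in "cacababaab"
Scanning each position:
  Position 0: "ca" => no
  Position 1: "ac" => no
  Position 2: "ca" => no
  Position 3: "ab" => no
  Position 4: "ba" => no
  Position 5: "ab" => no
  Position 6: "ba" => no
  Position 7: "aa" => no
  Position 8: "ab" => no
Total occurrences: 0

0


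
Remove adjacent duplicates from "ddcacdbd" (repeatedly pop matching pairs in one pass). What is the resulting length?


Input: ddcacdbd
Stack-based adjacent duplicate removal:
  Read 'd': push. Stack: d
  Read 'd': matches stack top 'd' => pop. Stack: (empty)
  Read 'c': push. Stack: c
  Read 'a': push. Stack: ca
  Read 'c': push. Stack: cac
  Read 'd': push. Stack: cacd
  Read 'b': push. Stack: cacdb
  Read 'd': push. Stack: cacdbd
Final stack: "cacdbd" (length 6)

6


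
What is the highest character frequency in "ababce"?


Input: ababce
Character counts:
  'a': 2
  'b': 2
  'c': 1
  'e': 1
Maximum frequency: 2

2


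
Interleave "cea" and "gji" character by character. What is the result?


Interleaving "cea" and "gji":
  Position 0: 'c' from first, 'g' from second => "cg"
  Position 1: 'e' from first, 'j' from second => "ej"
  Position 2: 'a' from first, 'i' from second => "ai"
Result: cgejai

cgejai


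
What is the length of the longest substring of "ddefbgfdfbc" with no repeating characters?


Input: "ddefbgfdfbc"
Sliding window (track last position of each char):
  Position 0 ('d'): window [0,0] length 1 -- new best
  Position 1 ('d'): repeat (last at 0), move window start to 1
  Position 1 ('d'): window [1,1] length 1
  Position 2 ('e'): window [1,2] length 2 -- new best
  Position 3 ('f'): window [1,3] length 3 -- new best
  Position 4 ('b'): window [1,4] length 4 -- new best
  Position 5 ('g'): window [1,5] length 5 -- new best
  Position 6 ('f'): repeat (last at 3), move window start to 4
  Position 6 ('f'): window [4,6] length 3
  Position 7 ('d'): window [4,7] length 4
  Position 8 ('f'): repeat (last at 6), move window start to 7
  Position 8 ('f'): window [7,8] length 2
  Position 9 ('b'): window [7,9] length 3
  Position 10 ('c'): window [7,10] length 4
Longest substring with no repeats: "defbg" with length 5

5


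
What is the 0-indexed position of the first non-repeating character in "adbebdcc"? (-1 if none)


Input: adbebdcc
Character frequencies:
  'a': 1
  'b': 2
  'c': 2
  'd': 2
  'e': 1
Scanning left to right for freq == 1:
  Position 0 ('a'): unique! => answer = 0

0


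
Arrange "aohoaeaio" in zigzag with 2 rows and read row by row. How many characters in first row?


Zigzag "aohoaeaio" into 2 rows:
Placing characters:
  'a' => row 0
  'o' => row 1
  'h' => row 0
  'o' => row 1
  'a' => row 0
  'e' => row 1
  'a' => row 0
  'i' => row 1
  'o' => row 0
Rows:
  Row 0: "ahaao"
  Row 1: "ooei"
First row length: 5

5


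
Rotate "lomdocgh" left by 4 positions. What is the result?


Input: "lomdocgh", rotate left by 4
First 4 characters: "lomd"
Remaining characters: "ocgh"
Concatenate remaining + first: "ocgh" + "lomd" = "ocghlomd"

ocghlomd


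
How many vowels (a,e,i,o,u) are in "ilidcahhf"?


Input: ilidcahhf
Checking each character:
  'i' at position 0: vowel (running total: 1)
  'l' at position 1: consonant
  'i' at position 2: vowel (running total: 2)
  'd' at position 3: consonant
  'c' at position 4: consonant
  'a' at position 5: vowel (running total: 3)
  'h' at position 6: consonant
  'h' at position 7: consonant
  'f' at position 8: consonant
Total vowels: 3

3


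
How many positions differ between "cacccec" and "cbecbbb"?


Comparing "cacccec" and "cbecbbb" position by position:
  Position 0: 'c' vs 'c' => same
  Position 1: 'a' vs 'b' => DIFFER
  Position 2: 'c' vs 'e' => DIFFER
  Position 3: 'c' vs 'c' => same
  Position 4: 'c' vs 'b' => DIFFER
  Position 5: 'e' vs 'b' => DIFFER
  Position 6: 'c' vs 'b' => DIFFER
Positions that differ: 5

5


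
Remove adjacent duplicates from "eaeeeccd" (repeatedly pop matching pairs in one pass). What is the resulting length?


Input: eaeeeccd
Stack-based adjacent duplicate removal:
  Read 'e': push. Stack: e
  Read 'a': push. Stack: ea
  Read 'e': push. Stack: eae
  Read 'e': matches stack top 'e' => pop. Stack: ea
  Read 'e': push. Stack: eae
  Read 'c': push. Stack: eaec
  Read 'c': matches stack top 'c' => pop. Stack: eae
  Read 'd': push. Stack: eaed
Final stack: "eaed" (length 4)

4


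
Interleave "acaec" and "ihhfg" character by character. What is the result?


Interleaving "acaec" and "ihhfg":
  Position 0: 'a' from first, 'i' from second => "ai"
  Position 1: 'c' from first, 'h' from second => "ch"
  Position 2: 'a' from first, 'h' from second => "ah"
  Position 3: 'e' from first, 'f' from second => "ef"
  Position 4: 'c' from first, 'g' from second => "cg"
Result: aichahefcg

aichahefcg


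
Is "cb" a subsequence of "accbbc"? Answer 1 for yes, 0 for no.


Check if "cb" is a subsequence of "accbbc"
Greedy scan:
  Position 0 ('a'): no match needed
  Position 1 ('c'): matches sub[0] = 'c'
  Position 2 ('c'): no match needed
  Position 3 ('b'): matches sub[1] = 'b'
  Position 4 ('b'): no match needed
  Position 5 ('c'): no match needed
All 2 characters matched => is a subsequence

1


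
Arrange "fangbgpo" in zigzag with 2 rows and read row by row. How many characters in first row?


Zigzag "fangbgpo" into 2 rows:
Placing characters:
  'f' => row 0
  'a' => row 1
  'n' => row 0
  'g' => row 1
  'b' => row 0
  'g' => row 1
  'p' => row 0
  'o' => row 1
Rows:
  Row 0: "fnbp"
  Row 1: "aggo"
First row length: 4

4


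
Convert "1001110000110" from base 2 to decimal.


Input: "1001110000110" in base 2
Positional expansion:
  Digit '1' (value 1) x 2^12 = 4096
  Digit '0' (value 0) x 2^11 = 0
  Digit '0' (value 0) x 2^10 = 0
  Digit '1' (value 1) x 2^9 = 512
  Digit '1' (value 1) x 2^8 = 256
  Digit '1' (value 1) x 2^7 = 128
  Digit '0' (value 0) x 2^6 = 0
  Digit '0' (value 0) x 2^5 = 0
  Digit '0' (value 0) x 2^4 = 0
  Digit '0' (value 0) x 2^3 = 0
  Digit '1' (value 1) x 2^2 = 4
  Digit '1' (value 1) x 2^1 = 2
  Digit '0' (value 0) x 2^0 = 0
Sum = 4998

4998


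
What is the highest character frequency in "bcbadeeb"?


Input: bcbadeeb
Character counts:
  'a': 1
  'b': 3
  'c': 1
  'd': 1
  'e': 2
Maximum frequency: 3

3


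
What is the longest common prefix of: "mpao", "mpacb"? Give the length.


Words: mpao, mpacb
  Position 0: all 'm' => match
  Position 1: all 'p' => match
  Position 2: all 'a' => match
  Position 3: ('o', 'c') => mismatch, stop
LCP = "mpa" (length 3)

3


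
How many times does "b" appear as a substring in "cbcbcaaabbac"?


Searching for "b" in "cbcbcaaabbac"
Scanning each position:
  Position 0: "c" => no
  Position 1: "b" => MATCH
  Position 2: "c" => no
  Position 3: "b" => MATCH
  Position 4: "c" => no
  Position 5: "a" => no
  Position 6: "a" => no
  Position 7: "a" => no
  Position 8: "b" => MATCH
  Position 9: "b" => MATCH
  Position 10: "a" => no
  Position 11: "c" => no
Total occurrences: 4

4


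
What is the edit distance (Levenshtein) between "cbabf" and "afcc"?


Computing edit distance: "cbabf" -> "afcc"
DP table:
           a    f    c    c
      0    1    2    3    4
  c   1    1    2    2    3
  b   2    2    2    3    3
  a   3    2    3    3    4
  b   4    3    3    4    4
  f   5    4    3    4    5
Edit distance = dp[5][4] = 5

5


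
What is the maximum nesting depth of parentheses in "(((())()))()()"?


Input: "(((())()))()()"
Tracking depth:
  Position 0 '(': depth becomes 1
  Position 1 '(': depth becomes 2
  Position 2 '(': depth becomes 3
  Position 3 '(': depth becomes 4
  Position 4 ')': depth becomes 3
  Position 5 ')': depth becomes 2
  Position 6 '(': depth becomes 3
  Position 7 ')': depth becomes 2
  Position 8 ')': depth becomes 1
  Position 9 ')': depth becomes 0
  Position 10 '(': depth becomes 1
  Position 11 ')': depth becomes 0
  Position 12 '(': depth becomes 1
  Position 13 ')': depth becomes 0
Maximum depth reached: 4

4


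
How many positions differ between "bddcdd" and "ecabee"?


Comparing "bddcdd" and "ecabee" position by position:
  Position 0: 'b' vs 'e' => DIFFER
  Position 1: 'd' vs 'c' => DIFFER
  Position 2: 'd' vs 'a' => DIFFER
  Position 3: 'c' vs 'b' => DIFFER
  Position 4: 'd' vs 'e' => DIFFER
  Position 5: 'd' vs 'e' => DIFFER
Positions that differ: 6

6


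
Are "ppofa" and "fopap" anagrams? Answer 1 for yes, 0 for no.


Strings: "ppofa", "fopap"
Sorted first:  afopp
Sorted second: afopp
Sorted forms match => anagrams

1


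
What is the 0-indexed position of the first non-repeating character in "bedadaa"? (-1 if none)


Input: bedadaa
Character frequencies:
  'a': 3
  'b': 1
  'd': 2
  'e': 1
Scanning left to right for freq == 1:
  Position 0 ('b'): unique! => answer = 0

0


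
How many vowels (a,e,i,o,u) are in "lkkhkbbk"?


Input: lkkhkbbk
Checking each character:
  'l' at position 0: consonant
  'k' at position 1: consonant
  'k' at position 2: consonant
  'h' at position 3: consonant
  'k' at position 4: consonant
  'b' at position 5: consonant
  'b' at position 6: consonant
  'k' at position 7: consonant
Total vowels: 0

0


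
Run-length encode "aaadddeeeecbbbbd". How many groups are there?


Input: aaadddeeeecbbbbd
Scanning for consecutive runs:
  Group 1: 'a' x 3 (positions 0-2)
  Group 2: 'd' x 3 (positions 3-5)
  Group 3: 'e' x 4 (positions 6-9)
  Group 4: 'c' x 1 (positions 10-10)
  Group 5: 'b' x 4 (positions 11-14)
  Group 6: 'd' x 1 (positions 15-15)
Total groups: 6

6


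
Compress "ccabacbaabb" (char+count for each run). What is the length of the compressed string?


Input: ccabacbaabb
Runs:
  'c' x 2 => "c2"
  'a' x 1 => "a1"
  'b' x 1 => "b1"
  'a' x 1 => "a1"
  'c' x 1 => "c1"
  'b' x 1 => "b1"
  'a' x 2 => "a2"
  'b' x 2 => "b2"
Compressed: "c2a1b1a1c1b1a2b2"
Compressed length: 16

16


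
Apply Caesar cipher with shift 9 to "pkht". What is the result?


Caesar cipher: shift "pkht" by 9
  'p' (pos 15) + 9 = pos 24 = 'y'
  'k' (pos 10) + 9 = pos 19 = 't'
  'h' (pos 7) + 9 = pos 16 = 'q'
  't' (pos 19) + 9 = pos 2 = 'c'
Result: ytqc

ytqc


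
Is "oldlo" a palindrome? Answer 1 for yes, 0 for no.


Input: oldlo
Reversed: oldlo
  Compare pos 0 ('o') with pos 4 ('o'): match
  Compare pos 1 ('l') with pos 3 ('l'): match
Result: palindrome

1


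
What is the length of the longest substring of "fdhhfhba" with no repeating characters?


Input: "fdhhfhba"
Sliding window (track last position of each char):
  Position 0 ('f'): window [0,0] length 1 -- new best
  Position 1 ('d'): window [0,1] length 2 -- new best
  Position 2 ('h'): window [0,2] length 3 -- new best
  Position 3 ('h'): repeat (last at 2), move window start to 3
  Position 3 ('h'): window [3,3] length 1
  Position 4 ('f'): window [3,4] length 2
  Position 5 ('h'): repeat (last at 3), move window start to 4
  Position 5 ('h'): window [4,5] length 2
  Position 6 ('b'): window [4,6] length 3
  Position 7 ('a'): window [4,7] length 4 -- new best
Longest substring with no repeats: "fhba" with length 4

4


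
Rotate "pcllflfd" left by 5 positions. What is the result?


Input: "pcllflfd", rotate left by 5
First 5 characters: "pcllf"
Remaining characters: "lfd"
Concatenate remaining + first: "lfd" + "pcllf" = "lfdpcllf"

lfdpcllf


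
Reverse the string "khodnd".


Input: khodnd
Reading characters right to left:
  Position 5: 'd'
  Position 4: 'n'
  Position 3: 'd'
  Position 2: 'o'
  Position 1: 'h'
  Position 0: 'k'
Reversed: dndohk

dndohk


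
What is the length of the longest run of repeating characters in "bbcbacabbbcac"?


Input: "bbcbacabbbcac"
Scanning for longest run:
  Position 1 ('b'): continues run of 'b', length=2
  Position 2 ('c'): new char, reset run to 1
  Position 3 ('b'): new char, reset run to 1
  Position 4 ('a'): new char, reset run to 1
  Position 5 ('c'): new char, reset run to 1
  Position 6 ('a'): new char, reset run to 1
  Position 7 ('b'): new char, reset run to 1
  Position 8 ('b'): continues run of 'b', length=2
  Position 9 ('b'): continues run of 'b', length=3
  Position 10 ('c'): new char, reset run to 1
  Position 11 ('a'): new char, reset run to 1
  Position 12 ('c'): new char, reset run to 1
Longest run: 'b' with length 3

3


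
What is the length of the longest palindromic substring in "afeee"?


Input: "afeee"
Checking substrings for palindromes:
  [2:5] "eee" (len 3) => palindrome
  [2:4] "ee" (len 2) => palindrome
  [3:5] "ee" (len 2) => palindrome
Longest palindromic substring: "eee" with length 3

3


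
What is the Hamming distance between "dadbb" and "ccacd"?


Comparing "dadbb" and "ccacd" position by position:
  Position 0: 'd' vs 'c' => differ
  Position 1: 'a' vs 'c' => differ
  Position 2: 'd' vs 'a' => differ
  Position 3: 'b' vs 'c' => differ
  Position 4: 'b' vs 'd' => differ
Total differences (Hamming distance): 5

5


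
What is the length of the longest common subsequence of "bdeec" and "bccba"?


LCS of "bdeec" and "bccba"
DP table:
           b    c    c    b    a
      0    0    0    0    0    0
  b   0    1    1    1    1    1
  d   0    1    1    1    1    1
  e   0    1    1    1    1    1
  e   0    1    1    1    1    1
  c   0    1    2    2    2    2
LCS length = dp[5][5] = 2

2


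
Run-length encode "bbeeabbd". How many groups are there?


Input: bbeeabbd
Scanning for consecutive runs:
  Group 1: 'b' x 2 (positions 0-1)
  Group 2: 'e' x 2 (positions 2-3)
  Group 3: 'a' x 1 (positions 4-4)
  Group 4: 'b' x 2 (positions 5-6)
  Group 5: 'd' x 1 (positions 7-7)
Total groups: 5

5


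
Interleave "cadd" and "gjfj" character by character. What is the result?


Interleaving "cadd" and "gjfj":
  Position 0: 'c' from first, 'g' from second => "cg"
  Position 1: 'a' from first, 'j' from second => "aj"
  Position 2: 'd' from first, 'f' from second => "df"
  Position 3: 'd' from first, 'j' from second => "dj"
Result: cgajdfdj

cgajdfdj


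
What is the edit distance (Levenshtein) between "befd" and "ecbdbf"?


Computing edit distance: "befd" -> "ecbdbf"
DP table:
           e    c    b    d    b    f
      0    1    2    3    4    5    6
  b   1    1    2    2    3    4    5
  e   2    1    2    3    3    4    5
  f   3    2    2    3    4    4    4
  d   4    3    3    3    3    4    5
Edit distance = dp[4][6] = 5

5


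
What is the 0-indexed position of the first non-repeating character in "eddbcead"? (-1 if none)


Input: eddbcead
Character frequencies:
  'a': 1
  'b': 1
  'c': 1
  'd': 3
  'e': 2
Scanning left to right for freq == 1:
  Position 0 ('e'): freq=2, skip
  Position 1 ('d'): freq=3, skip
  Position 2 ('d'): freq=3, skip
  Position 3 ('b'): unique! => answer = 3

3


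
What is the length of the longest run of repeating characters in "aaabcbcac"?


Input: "aaabcbcac"
Scanning for longest run:
  Position 1 ('a'): continues run of 'a', length=2
  Position 2 ('a'): continues run of 'a', length=3
  Position 3 ('b'): new char, reset run to 1
  Position 4 ('c'): new char, reset run to 1
  Position 5 ('b'): new char, reset run to 1
  Position 6 ('c'): new char, reset run to 1
  Position 7 ('a'): new char, reset run to 1
  Position 8 ('c'): new char, reset run to 1
Longest run: 'a' with length 3

3
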